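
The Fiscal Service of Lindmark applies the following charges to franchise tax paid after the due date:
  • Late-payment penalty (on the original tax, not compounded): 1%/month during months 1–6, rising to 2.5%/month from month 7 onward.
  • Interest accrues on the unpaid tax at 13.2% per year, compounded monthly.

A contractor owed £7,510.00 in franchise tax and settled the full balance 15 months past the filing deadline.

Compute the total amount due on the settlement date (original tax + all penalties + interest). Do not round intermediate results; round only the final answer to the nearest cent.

£10,989.62

Penalty, months 1–6: 6 × 1% × £7,510.00 = £450.60
Penalty, months 7–15: 9 × 2.5% × £7,510.00 = £1,689.75
Interest (13.2%/yr ÷ 12 = 1.1%/month): £7,510.00 × ((1 + 0.011)^15 − 1) = £1,339.2664…
Total = £7,510.00 + £2,140.3500 + £1,339.2664… = £10,989.62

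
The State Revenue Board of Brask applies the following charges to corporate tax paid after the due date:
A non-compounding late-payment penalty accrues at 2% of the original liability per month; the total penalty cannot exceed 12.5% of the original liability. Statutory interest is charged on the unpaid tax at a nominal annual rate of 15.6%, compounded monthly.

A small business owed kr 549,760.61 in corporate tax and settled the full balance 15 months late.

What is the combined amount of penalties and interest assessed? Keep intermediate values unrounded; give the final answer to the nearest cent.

Penalty (uncapped): 15 × 2% × kr 549,760.61 = kr 164,928.18…; cap = 12.5% × kr 549,760.61 = kr 68,720.08… → penalty = kr 68,720.08…
Interest (15.6%/yr ÷ 12 = 1.3%/month): kr 549,760.61 × ((1 + 0.013)^15 − 1) = kr 117,530.4402…
Penalties + interest = kr 68,720.0763… + kr 117,530.4402… = kr 186,250.52

kr 186,250.52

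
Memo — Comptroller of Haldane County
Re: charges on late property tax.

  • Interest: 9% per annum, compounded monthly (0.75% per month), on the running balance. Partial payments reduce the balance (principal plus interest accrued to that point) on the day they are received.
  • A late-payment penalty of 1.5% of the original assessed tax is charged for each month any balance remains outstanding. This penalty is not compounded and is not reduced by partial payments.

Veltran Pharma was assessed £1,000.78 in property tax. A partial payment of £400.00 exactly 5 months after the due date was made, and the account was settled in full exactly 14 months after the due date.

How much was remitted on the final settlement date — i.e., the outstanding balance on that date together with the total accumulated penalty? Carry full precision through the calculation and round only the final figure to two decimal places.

£893.48

Balance at month 5: £1,000.7800 × (1 + 0.0075)^5 = £1,038.8764…
After £400.00 payment: £1,038.8764… − £400.00 = £638.8764…
Balance at month 14: £638.8764… × (1 + 0.0075)^9 = £683.3172…
Penalty: 14 × 1.5% × £1,000.78 = £210.16…
Final settlement = outstanding balance + penalty = £683.3172… + £210.16… = £893.48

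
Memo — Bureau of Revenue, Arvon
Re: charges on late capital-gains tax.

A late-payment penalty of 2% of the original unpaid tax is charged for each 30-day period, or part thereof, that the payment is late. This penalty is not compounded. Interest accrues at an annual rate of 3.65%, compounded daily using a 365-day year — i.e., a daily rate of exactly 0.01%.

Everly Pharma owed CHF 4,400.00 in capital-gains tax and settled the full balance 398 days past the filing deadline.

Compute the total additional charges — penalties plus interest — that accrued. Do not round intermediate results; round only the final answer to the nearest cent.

CHF 1,410.64

Penalty periods: ⌈398/30⌉ = 14; penalty = 14 × 2% × CHF 4,400.00 = CHF 1,232.00
Interest: CHF 4,400.00 × ((1 + 0.0001)^398 − 1) = CHF 4,400.00 × 0.04060056… = CHF 178.6425…
Penalties + interest = CHF 1,232.0000 + CHF 178.6425… = CHF 1,410.64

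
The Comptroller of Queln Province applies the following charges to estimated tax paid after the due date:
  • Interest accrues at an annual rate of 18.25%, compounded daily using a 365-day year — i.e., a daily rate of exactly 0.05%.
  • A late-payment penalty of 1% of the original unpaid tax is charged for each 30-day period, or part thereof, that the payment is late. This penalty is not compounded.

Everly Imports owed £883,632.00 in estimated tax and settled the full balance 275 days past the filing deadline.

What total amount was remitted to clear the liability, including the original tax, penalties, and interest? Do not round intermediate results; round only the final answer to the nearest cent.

£1,102,209.22

Penalty periods: ⌈275/30⌉ = 10; penalty = 10 × 1% × £883,632.00 = £88,363.20
Interest: £883,632.00 × ((1 + 0.0005)^275 − 1) = £883,632.00 × 0.14736228… = £130,214.0243…
Total = £883,632.00 + £88,363.2000 + £130,214.0243… = £1,102,209.22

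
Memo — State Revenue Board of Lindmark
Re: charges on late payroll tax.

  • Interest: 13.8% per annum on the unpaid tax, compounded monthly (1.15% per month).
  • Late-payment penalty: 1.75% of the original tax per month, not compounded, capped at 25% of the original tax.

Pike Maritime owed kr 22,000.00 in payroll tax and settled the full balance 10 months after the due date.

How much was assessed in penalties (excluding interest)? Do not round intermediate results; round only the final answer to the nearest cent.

Penalty: 10 × 1.75% × kr 22,000.00 = kr 3,850.00 (below the 25% cap of kr 5,500.00)

kr 3,850.00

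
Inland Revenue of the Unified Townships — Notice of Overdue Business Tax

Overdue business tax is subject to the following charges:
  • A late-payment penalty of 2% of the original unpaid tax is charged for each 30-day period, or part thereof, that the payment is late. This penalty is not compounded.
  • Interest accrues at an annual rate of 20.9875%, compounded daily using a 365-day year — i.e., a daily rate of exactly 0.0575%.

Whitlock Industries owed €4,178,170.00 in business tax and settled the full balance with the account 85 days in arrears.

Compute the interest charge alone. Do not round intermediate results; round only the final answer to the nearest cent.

Interest: €4,178,170.00 × ((1 + 0.000575)^85 − 1) = €4,178,170.00 × 0.05007433… = €209,219.0708…

€209,219.07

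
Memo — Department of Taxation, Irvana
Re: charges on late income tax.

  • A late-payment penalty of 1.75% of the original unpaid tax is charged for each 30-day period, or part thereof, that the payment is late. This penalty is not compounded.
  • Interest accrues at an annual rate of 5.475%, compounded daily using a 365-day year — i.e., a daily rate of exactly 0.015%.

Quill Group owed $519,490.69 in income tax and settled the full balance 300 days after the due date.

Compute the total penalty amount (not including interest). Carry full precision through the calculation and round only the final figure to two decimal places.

$90,910.87

Penalty periods: ⌈300/30⌉ = 10; penalty = 10 × 1.75% × $519,490.69 = $90,910.87…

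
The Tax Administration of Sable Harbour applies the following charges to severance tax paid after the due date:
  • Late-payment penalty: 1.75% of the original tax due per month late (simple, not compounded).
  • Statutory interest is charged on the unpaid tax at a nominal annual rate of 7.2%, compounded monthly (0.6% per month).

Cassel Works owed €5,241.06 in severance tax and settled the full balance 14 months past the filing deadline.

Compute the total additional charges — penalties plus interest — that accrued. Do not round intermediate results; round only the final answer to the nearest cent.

€1,741.90

Late-payment penalty: 14 × 1.75% × €5,241.06 = €1,284.06…
Interest: €5,241.06 × ((1 + 0.006)^14 − 1) = €5,241.06 × 0.0873559… = €457.8377…
Penalties + interest = €1,284.0597 + €457.8377… = €1,741.90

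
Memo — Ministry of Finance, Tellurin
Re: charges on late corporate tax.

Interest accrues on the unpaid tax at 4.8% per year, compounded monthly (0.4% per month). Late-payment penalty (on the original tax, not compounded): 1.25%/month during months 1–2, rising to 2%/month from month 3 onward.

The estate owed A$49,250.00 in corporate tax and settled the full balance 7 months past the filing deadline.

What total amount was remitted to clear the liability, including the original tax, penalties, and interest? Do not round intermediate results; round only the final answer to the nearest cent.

A$56,801.91

Penalty, months 1–2: 2 × 1.25% × A$49,250.00 = A$1,231.25
Penalty, months 3–7: 5 × 2% × A$49,250.00 = A$4,925.00
Interest: A$49,250.00 × ((1 + 0.004)^7 − 1) = A$49,250.00 × 0.0283382… = A$1,395.6588…
Total = A$49,250.00 + A$6,156.2500 + A$1,395.6588… = A$56,801.91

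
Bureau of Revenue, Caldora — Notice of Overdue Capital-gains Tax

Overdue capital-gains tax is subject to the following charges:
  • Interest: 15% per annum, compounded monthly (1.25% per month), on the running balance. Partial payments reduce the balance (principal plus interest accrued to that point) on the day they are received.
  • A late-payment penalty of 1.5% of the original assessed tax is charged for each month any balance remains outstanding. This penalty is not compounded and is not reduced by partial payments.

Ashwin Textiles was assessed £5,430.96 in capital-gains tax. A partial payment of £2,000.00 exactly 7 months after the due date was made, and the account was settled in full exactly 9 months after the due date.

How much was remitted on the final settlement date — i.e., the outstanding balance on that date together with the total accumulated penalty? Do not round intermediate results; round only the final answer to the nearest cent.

£4,756.27

Balance at month 7: £5,430.9600 × (1 + 0.0125)^7 = £5,924.3653…
After £2,000.00 payment: £5,924.3653… − £2,000.00 = £3,924.3653…
Balance at month 9: £3,924.3653… × (1 + 0.0125)^2 = £4,023.0876…
Penalty: 9 × 1.5% × £5,430.96 = £733.18…
Final settlement = outstanding balance + penalty = £4,023.0876… + £733.18… = £4,756.27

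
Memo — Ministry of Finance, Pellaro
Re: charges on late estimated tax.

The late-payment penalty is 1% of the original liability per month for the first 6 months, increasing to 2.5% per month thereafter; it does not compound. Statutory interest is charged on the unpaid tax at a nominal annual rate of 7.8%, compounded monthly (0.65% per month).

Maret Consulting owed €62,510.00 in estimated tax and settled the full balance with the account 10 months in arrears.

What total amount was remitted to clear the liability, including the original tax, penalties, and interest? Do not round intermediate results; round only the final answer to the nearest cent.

Penalty, months 1–6: 6 × 1% × €62,510.00 = €3,750.60
Penalty, months 7–10: 4 × 2.5% × €62,510.00 = €6,251.00
Interest: €62,510.00 × ((1 + 0.0065)^10 − 1) = €62,510.00 × 0.0669346… = €4,184.0808…
Total = €62,510.00 + €10,001.6000 + €4,184.0808… = €76,695.68

€76,695.68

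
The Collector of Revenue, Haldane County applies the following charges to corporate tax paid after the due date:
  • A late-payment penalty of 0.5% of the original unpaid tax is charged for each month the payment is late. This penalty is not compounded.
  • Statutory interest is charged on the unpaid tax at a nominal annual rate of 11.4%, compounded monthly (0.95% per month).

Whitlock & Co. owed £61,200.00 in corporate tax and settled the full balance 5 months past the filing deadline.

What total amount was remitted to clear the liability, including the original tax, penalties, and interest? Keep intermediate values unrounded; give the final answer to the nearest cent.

£65,692.76

Late-payment penalty: 5 × 0.5% × £61,200.00 = £1,530.00
Interest: £61,200.00 × ((1 + 0.0095)^5 − 1) = £61,200.00 × 0.0484111… = £2,962.7602…
Total = £61,200.00 + £1,530.0000 + £2,962.7602… = £65,692.76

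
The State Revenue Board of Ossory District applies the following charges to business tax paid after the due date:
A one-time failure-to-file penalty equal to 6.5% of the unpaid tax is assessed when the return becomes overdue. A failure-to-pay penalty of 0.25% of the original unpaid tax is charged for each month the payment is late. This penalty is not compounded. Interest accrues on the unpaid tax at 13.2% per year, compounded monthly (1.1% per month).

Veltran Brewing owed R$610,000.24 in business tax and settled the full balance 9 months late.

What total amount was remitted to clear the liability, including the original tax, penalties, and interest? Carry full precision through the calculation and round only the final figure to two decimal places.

R$726,491.78

Failure-to-file penalty: 6.5% × R$610,000.24 = R$39,650.02…
Failure-to-pay penalty = 0.25% × R$610,000.24 × 9 mo = R$13,725.01…
Interest: R$610,000.24 × ((1 + 0.011)^9 − 1) = R$610,000.24 × 0.1034697… = R$63,116.5230…
Total = R$610,000.24 + R$53,375.0210 + R$63,116.5230… = R$726,491.78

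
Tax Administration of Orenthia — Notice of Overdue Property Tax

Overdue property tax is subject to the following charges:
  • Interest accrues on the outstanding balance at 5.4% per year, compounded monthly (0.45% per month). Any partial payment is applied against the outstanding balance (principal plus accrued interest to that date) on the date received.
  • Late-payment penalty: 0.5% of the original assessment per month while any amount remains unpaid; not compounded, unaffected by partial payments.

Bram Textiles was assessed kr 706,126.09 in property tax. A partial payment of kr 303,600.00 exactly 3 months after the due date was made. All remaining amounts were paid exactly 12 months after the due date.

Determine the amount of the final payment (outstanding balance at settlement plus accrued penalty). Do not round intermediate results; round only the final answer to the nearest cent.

kr 471,463.04

Balance at month 3: kr 706,126.0900 × (1 + 0.0045)^3 = kr 715,701.7537…
After kr 303,600.00 payment: kr 715,701.7537… − kr 303,600.00 = kr 412,101.7537…
Balance at month 12: kr 412,101.7537… × (1 + 0.0045)^9 = kr 429,095.4727…
Penalty: 12 × 0.5% × kr 706,126.09 = kr 42,367.57…
Final settlement = outstanding balance + penalty = kr 429,095.4727… + kr 42,367.57… = kr 471,463.04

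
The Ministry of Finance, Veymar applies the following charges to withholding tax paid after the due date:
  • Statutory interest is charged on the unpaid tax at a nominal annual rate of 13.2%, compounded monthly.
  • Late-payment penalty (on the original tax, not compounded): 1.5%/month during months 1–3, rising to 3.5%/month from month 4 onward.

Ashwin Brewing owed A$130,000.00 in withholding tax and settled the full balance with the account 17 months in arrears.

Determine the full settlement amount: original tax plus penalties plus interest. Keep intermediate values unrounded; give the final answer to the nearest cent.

Penalty, months 1–3: 3 × 1.5% × A$130,000.00 = A$5,850.00
Penalty, months 4–17: 14 × 3.5% × A$130,000.00 = A$63,700.00
Interest (13.2%/yr ÷ 12 = 1.1%/month): A$130,000.00 × ((1 + 0.011)^17 − 1) = A$26,571.6028…
Total = A$130,000.00 + A$69,550.0000 + A$26,571.6028… = A$226,121.60

A$226,121.60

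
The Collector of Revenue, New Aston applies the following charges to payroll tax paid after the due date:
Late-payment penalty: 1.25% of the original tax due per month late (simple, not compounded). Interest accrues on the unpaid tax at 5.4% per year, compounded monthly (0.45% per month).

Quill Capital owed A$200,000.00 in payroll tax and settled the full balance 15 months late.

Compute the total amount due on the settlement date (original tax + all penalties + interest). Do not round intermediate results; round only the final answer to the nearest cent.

A$251,433.66

Late-payment penalty = 1.25% × A$200,000.00 × 15 mo = A$37,500.00
Interest: A$200,000.00 × ((1 + 0.0045)^15 − 1) = A$200,000.00 × 0.0696683… = A$13,933.6554…
Total = A$200,000.00 + A$37,500.0000 + A$13,933.6554… = A$251,433.66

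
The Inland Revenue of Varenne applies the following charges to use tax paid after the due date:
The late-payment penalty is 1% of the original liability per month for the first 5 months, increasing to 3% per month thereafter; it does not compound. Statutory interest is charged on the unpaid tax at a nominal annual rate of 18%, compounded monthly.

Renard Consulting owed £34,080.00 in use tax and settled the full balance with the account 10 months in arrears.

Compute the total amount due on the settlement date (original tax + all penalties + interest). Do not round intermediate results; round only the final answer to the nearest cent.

Penalty, months 1–5: 5 × 1% × £34,080.00 = £1,704.00
Penalty, months 6–10: 5 × 3% × £34,080.00 = £5,112.00
Interest (18%/yr ÷ 12 = 1.5%/month): £34,080.00 × ((1 + 0.015)^10 − 1) = £5,471.2313…
Total = £34,080.00 + £6,816.0000 + £5,471.2313… = £46,367.23

£46,367.23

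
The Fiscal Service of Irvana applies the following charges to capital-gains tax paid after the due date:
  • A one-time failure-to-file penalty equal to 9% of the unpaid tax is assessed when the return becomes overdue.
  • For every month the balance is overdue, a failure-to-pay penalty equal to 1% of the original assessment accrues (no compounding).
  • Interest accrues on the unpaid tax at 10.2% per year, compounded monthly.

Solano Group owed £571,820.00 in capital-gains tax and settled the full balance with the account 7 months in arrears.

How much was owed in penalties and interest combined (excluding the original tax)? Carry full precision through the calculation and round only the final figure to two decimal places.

Failure-to-file penalty: 9% × £571,820.00 = £51,463.80
Failure-to-pay penalty: 7 × 1% × £571,820.00 = £40,027.40
Interest (10.2%/yr ÷ 12 = 0.85%/month): £571,820.00 × ((1 + 0.0085)^7 − 1) = £34,903.2798…
Penalties + interest = £91,491.2000 + £34,903.2798… = £126,394.48

£126,394.48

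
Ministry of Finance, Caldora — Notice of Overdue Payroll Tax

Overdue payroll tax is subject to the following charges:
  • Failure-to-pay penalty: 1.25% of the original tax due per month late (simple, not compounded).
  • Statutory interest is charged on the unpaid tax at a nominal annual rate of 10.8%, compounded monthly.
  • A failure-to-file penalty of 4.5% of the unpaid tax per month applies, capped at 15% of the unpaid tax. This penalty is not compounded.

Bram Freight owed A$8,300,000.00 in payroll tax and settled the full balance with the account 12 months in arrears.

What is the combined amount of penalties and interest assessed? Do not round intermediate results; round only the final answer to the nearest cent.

Failure-to-file: 12 × 4.5% × A$8,300,000.00 = A$4,482,000.00, capped at 15% × A$8,300,000.00 = A$1,245,000.00
Failure-to-pay penalty = 1.25% × A$8,300,000.00 × 12 mo = A$1,245,000.00
Interest (10.8%/yr ÷ 12 = 0.9%/month): A$8,300,000.00 × ((1 + 0.009)^12 − 1) = A$942,130.3021…
Penalties + interest = A$2,490,000.0000 + A$942,130.3021… = A$3,432,130.30

A$3,432,130.30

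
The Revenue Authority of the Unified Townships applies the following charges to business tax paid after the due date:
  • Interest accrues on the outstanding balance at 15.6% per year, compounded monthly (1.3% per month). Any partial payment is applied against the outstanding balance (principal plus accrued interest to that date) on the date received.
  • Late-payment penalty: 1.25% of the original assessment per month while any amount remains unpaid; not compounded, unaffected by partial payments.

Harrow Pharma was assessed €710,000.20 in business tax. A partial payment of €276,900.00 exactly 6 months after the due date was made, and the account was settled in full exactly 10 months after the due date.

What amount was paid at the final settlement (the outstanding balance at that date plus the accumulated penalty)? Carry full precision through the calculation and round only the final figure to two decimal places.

€605,059.29

Balance at month 6: €710,000.2000 × (1 + 0.013)^6 = €767,211.5693…
After €276,900.00 payment: €767,211.5693… − €276,900.00 = €490,311.5693…
Balance at month 10: €490,311.5693… × (1 + 0.013)^4 = €516,309.2697…
Penalty: 10 × 1.25% × €710,000.20 = €88,750.03…
Final settlement = outstanding balance + penalty = €516,309.2697… + €88,750.03… = €605,059.29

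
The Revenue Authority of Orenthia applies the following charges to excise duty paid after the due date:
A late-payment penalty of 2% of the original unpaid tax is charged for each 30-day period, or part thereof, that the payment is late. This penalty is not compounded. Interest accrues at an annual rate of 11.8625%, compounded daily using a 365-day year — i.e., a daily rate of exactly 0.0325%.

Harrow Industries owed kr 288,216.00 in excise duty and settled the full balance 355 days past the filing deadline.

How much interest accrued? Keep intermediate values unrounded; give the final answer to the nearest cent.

kr 35,241.09

Interest: kr 288,216.00 × ((1 + 0.000325)^355 − 1) = kr 288,216.00 × 0.12227318… = kr 35,241.0876…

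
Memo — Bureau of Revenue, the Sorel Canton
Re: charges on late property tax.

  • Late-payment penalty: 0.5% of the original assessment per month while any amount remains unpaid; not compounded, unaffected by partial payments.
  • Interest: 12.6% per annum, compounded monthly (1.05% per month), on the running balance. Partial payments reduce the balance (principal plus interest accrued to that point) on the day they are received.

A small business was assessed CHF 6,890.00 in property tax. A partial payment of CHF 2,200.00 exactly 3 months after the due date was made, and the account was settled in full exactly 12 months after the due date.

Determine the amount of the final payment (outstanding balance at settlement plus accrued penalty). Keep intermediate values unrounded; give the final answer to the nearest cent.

CHF 5,806.62

Balance at month 3: CHF 6,890.0000 × (1 + 0.0105)^3 = CHF 7,109.3218…
After CHF 2,200.00 payment: CHF 7,109.3218… − CHF 2,200.00 = CHF 4,909.3218…
Balance at month 12: CHF 4,909.3218… × (1 + 0.0105)^9 = CHF 5,393.2228…
Penalty: 12 × 0.5% × CHF 6,890.00 = CHF 413.40
Final settlement = outstanding balance + penalty = CHF 5,393.2228… + CHF 413.40 = CHF 5,806.62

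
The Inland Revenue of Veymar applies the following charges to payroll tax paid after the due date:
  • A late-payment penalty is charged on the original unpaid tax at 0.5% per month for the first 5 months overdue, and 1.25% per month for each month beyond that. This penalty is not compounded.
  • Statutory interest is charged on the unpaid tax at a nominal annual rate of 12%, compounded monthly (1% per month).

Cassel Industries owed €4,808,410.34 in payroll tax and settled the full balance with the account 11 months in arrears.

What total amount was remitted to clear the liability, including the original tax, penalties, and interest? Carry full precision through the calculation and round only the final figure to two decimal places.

Penalty, months 1–5: 5 × 0.5% × €4,808,410.34 = €120,210.26…
Penalty, months 6–11: 6 × 1.25% × €4,808,410.34 = €360,630.78…
Interest: €4,808,410.34 × ((1 + 0.01)^11 − 1) = €4,808,410.34 × 0.1156683… = €556,180.8741…
Total = €4,808,410.34 + €480,841.0340 + €556,180.8741… = €5,845,432.25

€5,845,432.25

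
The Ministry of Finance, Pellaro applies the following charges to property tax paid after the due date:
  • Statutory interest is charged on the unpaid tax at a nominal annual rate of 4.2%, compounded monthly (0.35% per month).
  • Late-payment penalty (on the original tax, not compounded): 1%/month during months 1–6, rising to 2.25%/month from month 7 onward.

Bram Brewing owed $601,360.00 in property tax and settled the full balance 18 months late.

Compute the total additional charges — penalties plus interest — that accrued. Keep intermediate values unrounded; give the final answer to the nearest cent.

$237,482.90

Penalty, months 1–6: 6 × 1% × $601,360.00 = $36,081.60
Penalty, months 7–18: 12 × 2.25% × $601,360.00 = $162,367.20
Interest: $601,360.00 × ((1 + 0.0035)^18 − 1) = $601,360.00 × 0.0649097… = $39,034.0970…
Penalties + interest = $198,448.8000 + $39,034.0970… = $237,482.90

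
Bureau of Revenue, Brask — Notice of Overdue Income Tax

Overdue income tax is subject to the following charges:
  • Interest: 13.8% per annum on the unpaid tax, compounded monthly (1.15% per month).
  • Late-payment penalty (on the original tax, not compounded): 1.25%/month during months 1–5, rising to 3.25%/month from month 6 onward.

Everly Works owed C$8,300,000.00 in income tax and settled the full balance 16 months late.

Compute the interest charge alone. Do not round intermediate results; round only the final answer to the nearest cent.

C$1,666,261.68

Interest: C$8,300,000.00 × ((1 + 0.0115)^16 − 1) = C$8,300,000.00 × 0.2007544… = C$1,666,261.6802…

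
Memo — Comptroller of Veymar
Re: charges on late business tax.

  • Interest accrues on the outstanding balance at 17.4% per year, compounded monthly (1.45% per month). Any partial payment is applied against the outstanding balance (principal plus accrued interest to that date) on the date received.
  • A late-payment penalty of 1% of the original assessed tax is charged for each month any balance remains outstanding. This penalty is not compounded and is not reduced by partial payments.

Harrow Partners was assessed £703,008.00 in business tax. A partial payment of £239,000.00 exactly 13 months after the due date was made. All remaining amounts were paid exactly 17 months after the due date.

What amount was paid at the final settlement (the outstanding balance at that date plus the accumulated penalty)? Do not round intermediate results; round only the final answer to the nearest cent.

£764,280.43

Balance at month 13: £703,008.0000 × (1 + 0.0145)^13 = £847,689.7561…
After £239,000.00 payment: £847,689.7561… − £239,000.00 = £608,689.7561…
Balance at month 17: £608,689.7561… × (1 + 0.0145)^4 = £644,769.0737…
Penalty: 17 × 1% × £703,008.00 = £119,511.36
Final settlement = outstanding balance + penalty = £644,769.0737… + £119,511.36 = £764,280.43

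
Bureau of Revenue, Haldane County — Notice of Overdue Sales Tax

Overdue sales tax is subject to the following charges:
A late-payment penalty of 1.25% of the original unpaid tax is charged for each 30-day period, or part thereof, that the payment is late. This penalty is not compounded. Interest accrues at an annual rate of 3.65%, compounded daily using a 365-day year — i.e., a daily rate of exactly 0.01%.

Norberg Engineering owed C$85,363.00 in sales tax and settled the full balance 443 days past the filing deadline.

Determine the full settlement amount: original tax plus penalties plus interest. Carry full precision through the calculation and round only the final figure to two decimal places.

Penalty periods: ⌈443/30⌉ = 15; penalty = 15 × 1.25% × C$85,363.00 = C$16,005.56…
Interest: C$85,363.00 × ((1 + 0.0001)^443 − 1) = C$85,363.00 × 0.04529358… = C$3,866.3960…
Total = C$85,363.00 + C$16,005.5625 + C$3,866.3960… = C$105,234.96

C$105,234.96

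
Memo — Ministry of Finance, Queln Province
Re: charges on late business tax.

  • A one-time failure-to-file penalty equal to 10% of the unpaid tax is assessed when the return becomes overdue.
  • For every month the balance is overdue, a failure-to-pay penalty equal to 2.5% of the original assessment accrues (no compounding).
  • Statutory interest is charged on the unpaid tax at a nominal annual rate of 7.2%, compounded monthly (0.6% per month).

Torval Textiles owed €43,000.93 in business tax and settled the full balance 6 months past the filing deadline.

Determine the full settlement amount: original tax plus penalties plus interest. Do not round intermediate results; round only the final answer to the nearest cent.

Failure-to-file penalty: 10% × €43,000.93 = €4,300.09…
Failure-to-pay penalty: 6 × 2.5% × €43,000.93 = €6,450.14…
Interest: €43,000.93 × ((1 + 0.006)^6 − 1) = €43,000.93 × 0.0365443… = €1,571.4406…
Total = €43,000.93 + €10,750.2325 + €1,571.4406… = €55,322.60

€55,322.60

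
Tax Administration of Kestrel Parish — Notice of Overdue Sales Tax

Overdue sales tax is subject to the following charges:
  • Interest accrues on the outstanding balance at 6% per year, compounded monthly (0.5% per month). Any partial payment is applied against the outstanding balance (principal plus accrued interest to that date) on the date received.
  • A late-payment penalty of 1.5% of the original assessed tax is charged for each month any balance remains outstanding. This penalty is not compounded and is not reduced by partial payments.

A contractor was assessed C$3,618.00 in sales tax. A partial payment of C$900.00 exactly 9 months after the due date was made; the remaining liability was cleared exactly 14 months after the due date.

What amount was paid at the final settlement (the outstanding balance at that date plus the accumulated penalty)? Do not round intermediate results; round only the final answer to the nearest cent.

C$3,716.71

Balance at month 9: C$3,618.0000 × (1 + 0.005)^9 = C$3,784.1045…
After C$900.00 payment: C$3,784.1045… − C$900.00 = C$2,884.1045…
Balance at month 14: C$2,884.1045… × (1 + 0.005)^5 = C$2,956.9317…
Penalty: 14 × 1.5% × C$3,618.00 = C$759.78
Final settlement = outstanding balance + penalty = C$2,956.9317… + C$759.78 = C$3,716.71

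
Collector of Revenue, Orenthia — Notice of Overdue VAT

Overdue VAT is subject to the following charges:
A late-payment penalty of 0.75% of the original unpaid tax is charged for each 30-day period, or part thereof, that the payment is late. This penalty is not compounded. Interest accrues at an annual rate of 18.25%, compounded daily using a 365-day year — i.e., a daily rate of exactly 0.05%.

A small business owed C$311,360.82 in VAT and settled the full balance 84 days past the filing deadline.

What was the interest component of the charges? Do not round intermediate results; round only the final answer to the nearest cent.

C$13,352.25

Interest: C$311,360.82 × ((1 + 0.0005)^84 − 1) = C$311,360.82 × 0.04288353… = C$13,352.2517…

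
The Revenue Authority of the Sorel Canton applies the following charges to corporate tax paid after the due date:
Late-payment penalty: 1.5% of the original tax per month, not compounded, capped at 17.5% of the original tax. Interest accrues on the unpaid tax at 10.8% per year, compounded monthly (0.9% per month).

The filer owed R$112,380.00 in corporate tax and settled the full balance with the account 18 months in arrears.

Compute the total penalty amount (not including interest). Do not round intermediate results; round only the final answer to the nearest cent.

R$19,666.50

Penalty (uncapped): 18 × 1.5% × R$112,380.00 = R$30,342.60; cap = 17.5% × R$112,380.00 = R$19,666.50 → penalty = R$19,666.50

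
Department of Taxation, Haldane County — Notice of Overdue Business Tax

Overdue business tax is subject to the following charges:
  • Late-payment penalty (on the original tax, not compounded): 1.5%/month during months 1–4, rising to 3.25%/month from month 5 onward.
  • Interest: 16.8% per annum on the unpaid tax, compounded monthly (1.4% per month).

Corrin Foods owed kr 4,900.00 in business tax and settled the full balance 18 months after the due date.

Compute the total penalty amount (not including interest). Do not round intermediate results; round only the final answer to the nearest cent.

Penalty, months 1–4: 4 × 1.5% × kr 4,900.00 = kr 294.00
Penalty, months 5–18: 14 × 3.25% × kr 4,900.00 = kr 2,229.50
Total penalty = kr 294.00 + kr 2,229.50 = kr 2,523.50

kr 2,523.50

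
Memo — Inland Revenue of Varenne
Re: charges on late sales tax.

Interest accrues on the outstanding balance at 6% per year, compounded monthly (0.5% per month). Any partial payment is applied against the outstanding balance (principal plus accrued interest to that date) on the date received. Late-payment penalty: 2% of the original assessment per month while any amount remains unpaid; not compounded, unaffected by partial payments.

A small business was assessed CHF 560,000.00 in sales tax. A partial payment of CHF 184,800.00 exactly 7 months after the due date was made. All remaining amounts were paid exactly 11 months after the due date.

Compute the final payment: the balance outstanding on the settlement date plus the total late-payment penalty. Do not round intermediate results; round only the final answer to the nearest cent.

CHF 526,257.85

Balance at month 7: CHF 560,000.0000 × (1 + 0.005)^7 = CHF 579,896.4623…
After CHF 184,800.00 payment: CHF 579,896.4623… − CHF 184,800.00 = CHF 395,096.4623…
Balance at month 11: CHF 395,096.4623… × (1 + 0.005)^4 = CHF 403,057.8538…
Penalty: 11 × 2% × CHF 560,000.00 = CHF 123,200.00
Final settlement = outstanding balance + penalty = CHF 403,057.8538… + CHF 123,200.00 = CHF 526,257.85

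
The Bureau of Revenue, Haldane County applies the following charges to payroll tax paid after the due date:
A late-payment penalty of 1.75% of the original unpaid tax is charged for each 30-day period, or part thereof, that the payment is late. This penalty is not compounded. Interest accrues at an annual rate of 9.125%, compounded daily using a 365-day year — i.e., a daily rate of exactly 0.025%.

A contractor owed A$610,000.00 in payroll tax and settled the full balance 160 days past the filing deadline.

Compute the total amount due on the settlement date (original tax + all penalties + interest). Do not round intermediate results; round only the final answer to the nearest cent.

Penalty periods: ⌈160/30⌉ = 6; penalty = 6 × 1.75% × A$610,000.00 = A$64,050.00
Interest: A$610,000.00 × ((1 + 0.00025)^160 − 1) = A$610,000.00 × 0.04080557… = A$24,891.3983…
Total = A$610,000.00 + A$64,050.0000 + A$24,891.3983… = A$698,941.40

A$698,941.40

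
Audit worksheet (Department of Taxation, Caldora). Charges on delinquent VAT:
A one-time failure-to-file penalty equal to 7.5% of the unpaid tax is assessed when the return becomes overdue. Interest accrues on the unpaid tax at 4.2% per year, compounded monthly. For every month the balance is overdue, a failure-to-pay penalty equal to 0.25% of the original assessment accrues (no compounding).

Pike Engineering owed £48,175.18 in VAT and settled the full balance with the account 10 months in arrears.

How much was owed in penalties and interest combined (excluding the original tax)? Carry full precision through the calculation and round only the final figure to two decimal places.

£6,530.46

Failure-to-file penalty: 7.5% × £48,175.18 = £3,613.14…
Failure-to-pay penalty = 0.25% × £48,175.18 × 10 mo = £1,204.38…
Interest (4.2%/yr ÷ 12 = 0.35%/month): £48,175.18 × ((1 + 0.0035)^10 − 1) = £1,712.9373…
Penalties + interest = £4,817.5180 + £1,712.9373… = £6,530.46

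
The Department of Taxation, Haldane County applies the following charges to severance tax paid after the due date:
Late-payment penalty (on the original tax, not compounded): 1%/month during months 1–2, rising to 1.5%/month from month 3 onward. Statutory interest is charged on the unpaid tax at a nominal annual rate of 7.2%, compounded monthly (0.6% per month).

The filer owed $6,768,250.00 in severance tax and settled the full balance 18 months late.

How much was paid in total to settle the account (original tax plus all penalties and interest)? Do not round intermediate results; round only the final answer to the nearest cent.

Penalty, months 1–2: 2 × 1% × $6,768,250.00 = $135,365.00
Penalty, months 3–18: 16 × 1.5% × $6,768,250.00 = $1,624,380.00
Interest: $6,768,250.00 × ((1 + 0.006)^18 − 1) = $6,768,250.00 × 0.1136883… = $769,470.7638…
Total = $6,768,250.00 + $1,759,745.0000 + $769,470.7638… = $9,297,465.76

$9,297,465.76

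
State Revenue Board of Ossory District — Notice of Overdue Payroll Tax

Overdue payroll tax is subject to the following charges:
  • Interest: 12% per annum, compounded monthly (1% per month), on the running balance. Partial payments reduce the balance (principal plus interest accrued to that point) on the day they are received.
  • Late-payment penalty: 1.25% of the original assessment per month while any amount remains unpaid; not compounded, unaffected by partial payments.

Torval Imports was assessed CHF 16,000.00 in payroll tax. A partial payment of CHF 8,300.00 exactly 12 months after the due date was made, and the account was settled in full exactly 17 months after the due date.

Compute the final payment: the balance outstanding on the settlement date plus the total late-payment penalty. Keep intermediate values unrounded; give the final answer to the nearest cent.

Balance at month 12: CHF 16,000.0000 × (1 + 0.01)^12 = CHF 18,029.2005…
After CHF 8,300.00 payment: CHF 18,029.2005… − CHF 8,300.00 = CHF 9,729.2005…
Balance at month 17: CHF 9,729.2005… × (1 + 0.01)^5 = CHF 10,225.4875…
Penalty: 17 × 1.25% × CHF 16,000.00 = CHF 3,400.00
Final settlement = outstanding balance + penalty = CHF 10,225.4875… + CHF 3,400.00 = CHF 13,625.49

CHF 13,625.49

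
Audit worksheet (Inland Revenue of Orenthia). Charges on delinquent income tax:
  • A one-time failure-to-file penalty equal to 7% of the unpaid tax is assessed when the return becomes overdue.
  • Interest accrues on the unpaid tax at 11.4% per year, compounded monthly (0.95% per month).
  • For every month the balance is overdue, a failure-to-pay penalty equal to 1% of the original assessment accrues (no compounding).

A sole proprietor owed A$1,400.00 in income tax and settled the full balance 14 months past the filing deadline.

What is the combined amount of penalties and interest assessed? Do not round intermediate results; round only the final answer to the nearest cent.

A$492.15

Failure-to-file penalty: 7% × A$1,400.00 = A$98.00
Failure-to-pay penalty: 14 × 1% × A$1,400.00 = A$196.00
Interest: A$1,400.00 × ((1 + 0.0095)^14 − 1) = A$1,400.00 × 0.1415331… = A$198.1464…
Penalties + interest = A$294.0000 + A$198.1464… = A$492.15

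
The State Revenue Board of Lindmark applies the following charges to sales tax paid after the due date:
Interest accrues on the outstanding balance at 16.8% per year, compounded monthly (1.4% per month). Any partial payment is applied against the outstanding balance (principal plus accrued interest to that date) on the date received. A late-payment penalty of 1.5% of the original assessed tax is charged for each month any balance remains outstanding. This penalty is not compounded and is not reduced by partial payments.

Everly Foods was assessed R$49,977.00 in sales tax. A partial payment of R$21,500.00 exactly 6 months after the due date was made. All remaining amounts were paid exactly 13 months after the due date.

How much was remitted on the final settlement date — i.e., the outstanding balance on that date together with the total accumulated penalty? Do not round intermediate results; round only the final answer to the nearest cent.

Balance at month 6: R$49,977.0000 × (1 + 0.014)^6 = R$54,324.7721…
After R$21,500.00 payment: R$54,324.7721… − R$21,500.00 = R$32,824.7721…
Balance at month 13: R$32,824.7721… × (1 + 0.014)^7 = R$36,179.9035…
Penalty: 13 × 1.5% × R$49,977.00 = R$9,745.52…
Final settlement = outstanding balance + penalty = R$36,179.9035… + R$9,745.52… = R$45,925.42

R$45,925.42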